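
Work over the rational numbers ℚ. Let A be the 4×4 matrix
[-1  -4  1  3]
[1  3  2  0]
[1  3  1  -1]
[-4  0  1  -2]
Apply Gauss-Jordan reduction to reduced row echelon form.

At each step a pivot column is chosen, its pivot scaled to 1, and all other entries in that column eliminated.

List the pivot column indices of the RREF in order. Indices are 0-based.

pivot(0,0)=-1: scale R0 → (1, 4, -1, -3)
  clear (1,0): R1 −= (1)R0 → (0, -1, 3, 3)
  clear (2,0): R2 −= (1)R0 → (0, -1, 2, 2)
  clear (3,0): R3 −= (-4)R0 → (0, 16, -3, -14)
pivot(1,1)=-1: scale R1 → (0, 1, -3, -3)
  clear (0,1): R0 −= (4)R1 → (1, 0, 11, 9)
  clear (2,1): R2 −= (-1)R1 → (0, 0, -1, -1)
  clear (3,1): R3 −= (16)R1 → (0, 0, 45, 34)
pivot(2,2)=-1: scale R2 → (0, 0, 1, 1)
  clear (0,2): R0 −= (11)R2 → (1, 0, 0, -2)
  clear (1,2): R1 −= (-3)R2 → (0, 1, 0, 0)
  clear (3,2): R3 −= (45)R2 → (0, 0, 0, -11)
pivot(3,3)=-11: scale R3 → (0, 0, 0, 1)
  clear (0,3): R0 −= (-2)R3 → (1, 0, 0, 0)
  clear (2,3): R2 −= (1)R3 → (0, 0, 1, 0)

pivot columns: 0, 1, 2, 3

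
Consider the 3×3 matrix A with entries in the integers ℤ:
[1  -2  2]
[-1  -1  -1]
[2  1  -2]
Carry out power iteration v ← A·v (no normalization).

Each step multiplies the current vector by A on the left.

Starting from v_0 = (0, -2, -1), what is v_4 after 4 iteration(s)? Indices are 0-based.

v_0 = (0, -2, -1).
v_1 = A·v_0 = (2, 3, 0).
v_2 = A·v_1 = (-4, -5, 7).
v_3 = A·v_2 = (20, 2, -27).
v_4 = A·v_3 = (-38, 5, 96).

v_4 = (-38, 5, 96)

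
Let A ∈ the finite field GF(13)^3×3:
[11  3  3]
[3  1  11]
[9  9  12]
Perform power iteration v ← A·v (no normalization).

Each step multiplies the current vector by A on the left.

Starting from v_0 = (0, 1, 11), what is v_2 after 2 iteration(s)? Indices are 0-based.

v_0 = (0, 1, 11).
v_1 = A·v_0 = (10, 5, 11).
v_2 = A·v_1 = (2, 0, 7).

v_2 = (2, 0, 7)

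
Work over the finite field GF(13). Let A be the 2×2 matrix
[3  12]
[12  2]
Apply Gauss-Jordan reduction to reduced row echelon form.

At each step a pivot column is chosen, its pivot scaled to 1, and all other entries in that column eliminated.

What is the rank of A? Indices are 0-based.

rank = 2

step 1: normalize row 0 (÷3) = (1, 4)
  row 1: subtract 12×row0 = (0, 6)
step 2: normalize row 1 (÷6) = (0, 1)
  row 0: subtract 4×row1 = (1, 0)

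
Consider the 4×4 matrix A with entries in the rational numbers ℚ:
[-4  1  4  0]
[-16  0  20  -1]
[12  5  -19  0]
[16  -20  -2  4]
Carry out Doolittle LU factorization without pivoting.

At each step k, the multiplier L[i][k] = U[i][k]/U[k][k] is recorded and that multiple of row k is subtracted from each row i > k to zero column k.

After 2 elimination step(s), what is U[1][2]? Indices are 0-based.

k=0: U[0][0]=-4
  eliminate (1,0): mult=4, new row 1: (0, -4, 4, -1); set L[1][0]=4
  eliminate (2,0): mult=-3, new row 2: (0, 8, -7, 0); set L[2][0]=-3
  eliminate (3,0): mult=-4, new row 3: (0, -16, 14, 4); set L[3][0]=-4
k=1: U[1][1]=-4
  eliminate (2,1): mult=-2, new row 2: (0, 0, 1, -2); set L[2][1]=-2
  eliminate (3,1): mult=4, new row 3: (0, 0, -2, 8); set L[3][1]=4

U[1][2] = 4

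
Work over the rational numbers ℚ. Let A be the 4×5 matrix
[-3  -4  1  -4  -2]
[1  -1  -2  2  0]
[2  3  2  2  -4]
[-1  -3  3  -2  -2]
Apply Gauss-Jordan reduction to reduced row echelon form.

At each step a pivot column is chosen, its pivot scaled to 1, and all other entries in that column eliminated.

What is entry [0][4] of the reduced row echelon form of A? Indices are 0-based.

M[0][4] = 44

[1] R0 /= -3  ⇒  (1, 4/3, -1/3, 4/3, 2/3)
     R1 -= 1·R0  ⇒  (0, -7/3, -5/3, 2/3, -2/3)
     R2 -= 2·R0  ⇒  (0, 1/3, 8/3, -2/3, -16/3)
     R3 -= -1·R0  ⇒  (0, -5/3, 8/3, -2/3, -4/3)
[2] R1 /= -7/3  ⇒  (0, 1, 5/7, -2/7, 2/7)
     R0 -= 4/3·R1  ⇒  (1, 0, -9/7, 12/7, 2/7)
     R2 -= 1/3·R1  ⇒  (0, 0, 17/7, -4/7, -38/7)
     R3 -= -5/3·R1  ⇒  (0, 0, 27/7, -8/7, -6/7)
[3] R2 /= 17/7  ⇒  (0, 0, 1, -4/17, -38/17)
     R0 -= -9/7·R2  ⇒  (1, 0, 0, 24/17, -44/17)
     R1 -= 5/7·R2  ⇒  (0, 1, 0, -2/17, 32/17)
     R3 -= 27/7·R2  ⇒  (0, 0, 0, -4/17, 132/17)
[4] R3 /= -4/17  ⇒  (0, 0, 0, 1, -33)
     R0 -= 24/17·R3  ⇒  (1, 0, 0, 0, 44)
     R1 -= -2/17·R3  ⇒  (0, 1, 0, 0, -2)
     R2 -= -4/17·R3  ⇒  (0, 0, 1, 0, -10)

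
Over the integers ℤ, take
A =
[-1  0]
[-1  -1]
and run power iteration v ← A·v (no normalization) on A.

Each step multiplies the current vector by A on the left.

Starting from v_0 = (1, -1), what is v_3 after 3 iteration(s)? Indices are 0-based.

v_3 = (-1, -2)

v_0 = (1, -1).
v_1 = A·v_0 = (-1, 0).
v_2 = A·v_1 = (1, 1).
v_3 = A·v_2 = (-1, -2).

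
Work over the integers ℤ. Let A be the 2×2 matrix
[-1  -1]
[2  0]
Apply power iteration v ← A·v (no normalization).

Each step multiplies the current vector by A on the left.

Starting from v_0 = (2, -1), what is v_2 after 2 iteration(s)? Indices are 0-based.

v_2 = (-3, -2)

v_0 = (2, -1).
v_1 = A·v_0 = (-1, 4).
v_2 = A·v_1 = (-3, -2).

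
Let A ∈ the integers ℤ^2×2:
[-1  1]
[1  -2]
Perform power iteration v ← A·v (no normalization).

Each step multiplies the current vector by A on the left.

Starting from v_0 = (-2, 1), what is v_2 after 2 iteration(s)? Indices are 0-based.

v_0 = (-2, 1).
v_1 = A·v_0 = (3, -4).
v_2 = A·v_1 = (-7, 11).

v_2 = (-7, 11)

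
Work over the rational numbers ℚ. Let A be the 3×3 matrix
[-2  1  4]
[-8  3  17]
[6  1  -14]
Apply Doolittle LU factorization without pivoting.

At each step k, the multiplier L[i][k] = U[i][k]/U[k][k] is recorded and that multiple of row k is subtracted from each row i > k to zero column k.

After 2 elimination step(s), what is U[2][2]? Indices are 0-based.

U[2][2] = 2

Step 1: pivot at (0,0) is -2.
  row1 ← row1 − (4)·row0  ⇒  L[1][0]=4, U row1=(0, -1, 1)
  row2 ← row2 − (-3)·row0  ⇒  L[2][0]=-3, U row2=(0, 4, -2)
Step 2: pivot at (1,1) is -1.
  row2 ← row2 − (-4)·row1  ⇒  L[2][1]=-4, U row2=(0, 0, 2)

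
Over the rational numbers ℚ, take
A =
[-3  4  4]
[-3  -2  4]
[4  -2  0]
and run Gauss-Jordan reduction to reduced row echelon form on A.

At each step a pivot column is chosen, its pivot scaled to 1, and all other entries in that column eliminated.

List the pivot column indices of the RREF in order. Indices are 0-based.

pivot columns: 0, 1, 2

pivot(0,0)=-3: scale R0 → (1, -4/3, -4/3)
  clear (1,0): R1 −= (-3)R0 → (0, -6, 0)
  clear (2,0): R2 −= (4)R0 → (0, 10/3, 16/3)
pivot(1,1)=-6: scale R1 → (0, 1, 0)
  clear (0,1): R0 −= (-4/3)R1 → (1, 0, -4/3)
  clear (2,1): R2 −= (10/3)R1 → (0, 0, 16/3)
pivot(2,2)=16/3: scale R2 → (0, 0, 1)
  clear (0,2): R0 −= (-4/3)R2 → (1, 0, 0)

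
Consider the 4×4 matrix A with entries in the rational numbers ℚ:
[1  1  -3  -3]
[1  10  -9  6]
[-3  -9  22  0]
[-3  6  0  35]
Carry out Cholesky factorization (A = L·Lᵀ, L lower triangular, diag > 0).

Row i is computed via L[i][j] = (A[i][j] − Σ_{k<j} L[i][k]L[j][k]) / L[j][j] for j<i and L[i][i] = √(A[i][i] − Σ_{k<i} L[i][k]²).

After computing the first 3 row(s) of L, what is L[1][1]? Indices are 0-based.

Step 1: L[0][0] = √(1) = 1.
  L[1][0] = (1) / L[0][0] = 1.
Step 2: L[1][1] = √(9) = 3.
  L[2][0] = (-3) / L[0][0] = -3.
  L[2][1] = (-6) / L[1][1] = -2.
Step 3: L[2][2] = √(9) = 3.

L[1][1] = 3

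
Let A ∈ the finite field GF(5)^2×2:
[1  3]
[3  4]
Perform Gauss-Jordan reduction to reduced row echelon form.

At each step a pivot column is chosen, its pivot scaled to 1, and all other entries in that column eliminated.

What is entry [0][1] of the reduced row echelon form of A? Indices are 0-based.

pivot(0,0)=1: scale R0 → (1, 3)
  clear (1,0): R1 −= (3)R0 → (0, 0)
col 1: no nonzero at/below row 1; advance.

M[0][1] = 3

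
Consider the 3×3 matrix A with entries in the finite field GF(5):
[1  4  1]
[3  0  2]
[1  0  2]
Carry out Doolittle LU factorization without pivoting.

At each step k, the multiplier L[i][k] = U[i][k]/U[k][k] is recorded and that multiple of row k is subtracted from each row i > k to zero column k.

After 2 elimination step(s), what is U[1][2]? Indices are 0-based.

k=0: U[0][0]=1
  eliminate (1,0): mult=3, new row 1: (0, 3, 4); set L[1][0]=3
  eliminate (2,0): mult=1, new row 2: (0, 1, 1); set L[2][0]=1
k=1: U[1][1]=3
  eliminate (2,1): mult=2, new row 2: (0, 0, 3); set L[2][1]=2

U[1][2] = 4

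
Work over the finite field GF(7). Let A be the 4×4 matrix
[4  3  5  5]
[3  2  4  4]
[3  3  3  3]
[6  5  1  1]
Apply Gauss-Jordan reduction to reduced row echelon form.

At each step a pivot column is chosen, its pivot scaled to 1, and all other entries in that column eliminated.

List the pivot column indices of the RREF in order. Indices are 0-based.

pivot(0,0)=4: scale R0 → (1, 6, 3, 3)
  clear (1,0): R1 −= (3)R0 → (0, 5, 2, 2)
  clear (2,0): R2 −= (3)R0 → (0, 6, 1, 1)
  clear (3,0): R3 −= (6)R0 → (0, 4, 4, 4)
pivot(1,1)=5: scale R1 → (0, 1, 6, 6)
  clear (0,1): R0 −= (6)R1 → (1, 0, 2, 2)
  clear (2,1): R2 −= (6)R1 → (0, 0, 0, 0)
  clear (3,1): R3 −= (4)R1 → (0, 0, 1, 1)
pivot(2,2): swap R2↔R3
pivot(2,2)=1: scale R2 → (0, 0, 1, 1)
  clear (0,2): R0 −= (2)R2 → (1, 0, 0, 0)
  clear (1,2): R1 −= (6)R2 → (0, 1, 0, 0)
col 3: no nonzero at/below row 3; advance.

pivot columns: 0, 1, 2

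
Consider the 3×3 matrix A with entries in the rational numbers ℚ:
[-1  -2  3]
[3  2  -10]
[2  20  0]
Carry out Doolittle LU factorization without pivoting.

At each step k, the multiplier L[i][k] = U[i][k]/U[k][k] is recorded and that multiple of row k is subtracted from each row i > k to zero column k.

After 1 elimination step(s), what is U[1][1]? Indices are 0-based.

Step 1: pivot at (0,0) is -1.
  row1 ← row1 − (-3)·row0  ⇒  L[1][0]=-3, U row1=(0, -4, -1)
  row2 ← row2 − (-2)·row0  ⇒  L[2][0]=-2, U row2=(0, 16, 6)

U[1][1] = -4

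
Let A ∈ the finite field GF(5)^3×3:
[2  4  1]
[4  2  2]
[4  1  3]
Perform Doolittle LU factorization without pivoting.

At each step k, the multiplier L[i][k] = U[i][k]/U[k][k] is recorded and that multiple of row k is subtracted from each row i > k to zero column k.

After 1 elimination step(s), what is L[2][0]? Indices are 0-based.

k=0: U[0][0]=2
  eliminate (1,0): mult=2, new row 1: (0, 4, 0); set L[1][0]=2
  eliminate (2,0): mult=2, new row 2: (0, 3, 1); set L[2][0]=2

L[2][0] = 2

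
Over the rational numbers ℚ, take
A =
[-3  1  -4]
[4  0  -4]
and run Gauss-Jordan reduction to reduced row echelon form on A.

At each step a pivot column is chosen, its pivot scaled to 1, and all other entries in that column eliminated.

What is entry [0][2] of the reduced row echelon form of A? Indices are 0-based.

M[0][2] = -1

pivot(0,0)=-3: scale R0 → (1, -1/3, 4/3)
  clear (1,0): R1 −= (4)R0 → (0, 4/3, -28/3)
pivot(1,1)=4/3: scale R1 → (0, 1, -7)
  clear (0,1): R0 −= (-1/3)R1 → (1, 0, -1)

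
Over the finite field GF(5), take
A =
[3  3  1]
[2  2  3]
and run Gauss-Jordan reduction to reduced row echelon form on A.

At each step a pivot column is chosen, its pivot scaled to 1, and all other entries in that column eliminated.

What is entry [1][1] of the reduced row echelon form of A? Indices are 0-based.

M[1][1] = 0

[1] R0 /= 3  ⇒  (1, 1, 2)
     R1 -= 2·R0  ⇒  (0, 0, 4)
column 1 empty below row 1
[2] R1 /= 4  ⇒  (0, 0, 1)
     R0 -= 2·R1  ⇒  (1, 1, 0)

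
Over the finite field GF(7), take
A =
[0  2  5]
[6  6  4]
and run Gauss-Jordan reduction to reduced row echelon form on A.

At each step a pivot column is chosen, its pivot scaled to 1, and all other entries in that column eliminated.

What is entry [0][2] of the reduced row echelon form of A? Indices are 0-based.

[1] R0 <-> R1
[1] R0 /= 6  ⇒  (1, 1, 3)
[2] R1 /= 2  ⇒  (0, 1, 6)
     R0 -= 1·R1  ⇒  (1, 0, 4)

M[0][2] = 4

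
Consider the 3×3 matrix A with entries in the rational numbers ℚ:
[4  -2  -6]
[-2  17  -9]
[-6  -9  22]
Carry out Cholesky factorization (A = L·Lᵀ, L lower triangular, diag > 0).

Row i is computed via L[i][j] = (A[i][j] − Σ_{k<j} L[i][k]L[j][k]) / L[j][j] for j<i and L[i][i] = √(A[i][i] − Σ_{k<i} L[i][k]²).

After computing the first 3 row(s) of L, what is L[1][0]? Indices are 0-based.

L[1][0] = -1

Step 1: L[0][0] = √(4) = 2.
  L[1][0] = (-2) / L[0][0] = -1.
Step 2: L[1][1] = √(16) = 4.
  L[2][0] = (-6) / L[0][0] = -3.
  L[2][1] = (-12) / L[1][1] = -3.
Step 3: L[2][2] = √(4) = 2.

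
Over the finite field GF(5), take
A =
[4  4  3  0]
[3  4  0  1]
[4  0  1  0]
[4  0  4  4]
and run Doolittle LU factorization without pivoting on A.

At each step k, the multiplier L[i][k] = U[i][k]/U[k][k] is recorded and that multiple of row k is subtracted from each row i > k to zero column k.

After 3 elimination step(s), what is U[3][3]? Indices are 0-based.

U[3][3] = 1

[col 0] pivot 4
  R1 -= 2*R0 → (0, 1, 4, 1)  (L[1][0] := 2)
  R2 -= 1*R0 → (0, 1, 3, 0)  (L[2][0] := 1)
  R3 -= 1*R0 → (0, 1, 1, 4)  (L[3][0] := 1)
[col 1] pivot 1
  R2 -= 1*R1 → (0, 0, 4, 4)  (L[2][1] := 1)
  R3 -= 1*R1 → (0, 0, 2, 3)  (L[3][1] := 1)
[col 2] pivot 4
  R3 -= 3*R2 → (0, 0, 0, 1)  (L[3][2] := 3)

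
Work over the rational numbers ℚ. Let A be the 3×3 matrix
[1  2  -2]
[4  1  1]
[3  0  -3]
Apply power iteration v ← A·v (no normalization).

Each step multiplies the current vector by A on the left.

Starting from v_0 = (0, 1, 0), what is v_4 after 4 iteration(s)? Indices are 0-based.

v_4 = (84, 65, 48)

v_0 = (0, 1, 0).
v_1 = A·v_0 = (2, 1, 0).
v_2 = A·v_1 = (4, 9, 6).
v_3 = A·v_2 = (10, 31, -6).
v_4 = A·v_3 = (84, 65, 48).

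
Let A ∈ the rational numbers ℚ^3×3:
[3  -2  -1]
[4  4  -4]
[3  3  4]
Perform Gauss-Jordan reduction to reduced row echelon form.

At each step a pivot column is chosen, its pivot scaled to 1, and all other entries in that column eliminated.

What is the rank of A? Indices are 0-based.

rank = 3

step 1: normalize row 0 (÷3) = (1, -2/3, -1/3)
  row 1: subtract 4×row0 = (0, 20/3, -8/3)
  row 2: subtract 3×row0 = (0, 5, 5)
step 2: normalize row 1 (÷20/3) = (0, 1, -2/5)
  row 0: subtract -2/3×row1 = (1, 0, -3/5)
  row 2: subtract 5×row1 = (0, 0, 7)
step 3: normalize row 2 (÷7) = (0, 0, 1)
  row 0: subtract -3/5×row2 = (1, 0, 0)
  row 1: subtract -2/5×row2 = (0, 1, 0)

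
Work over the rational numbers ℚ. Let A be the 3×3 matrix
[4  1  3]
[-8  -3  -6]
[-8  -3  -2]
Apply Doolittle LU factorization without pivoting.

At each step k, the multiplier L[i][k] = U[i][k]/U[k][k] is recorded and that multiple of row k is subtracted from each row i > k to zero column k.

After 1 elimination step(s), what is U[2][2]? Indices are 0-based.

k=0: U[0][0]=4
  eliminate (1,0): mult=-2, new row 1: (0, -1, 0); set L[1][0]=-2
  eliminate (2,0): mult=-2, new row 2: (0, -1, 4); set L[2][0]=-2

U[2][2] = 4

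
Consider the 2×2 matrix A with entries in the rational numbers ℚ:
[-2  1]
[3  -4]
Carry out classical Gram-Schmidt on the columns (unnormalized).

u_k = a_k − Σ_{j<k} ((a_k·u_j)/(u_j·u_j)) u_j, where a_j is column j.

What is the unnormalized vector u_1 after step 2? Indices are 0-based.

u_1 = (-15/13, -10/13)

Step 1: u_0 = a_0 = (-2, 3).
Step 2: u_1 = a_1 − (-14/13)·u_0 = (-15/13, -10/13).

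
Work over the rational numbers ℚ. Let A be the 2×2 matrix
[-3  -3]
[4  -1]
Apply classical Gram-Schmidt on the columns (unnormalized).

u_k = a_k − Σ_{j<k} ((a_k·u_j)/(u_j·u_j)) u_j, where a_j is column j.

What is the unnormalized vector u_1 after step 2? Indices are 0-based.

u_1 = (-12/5, -9/5)

Step 1: u_0 = a_0 = (-3, 4).
Step 2: u_1 = a_1 − (1/5)·u_0 = (-12/5, -9/5).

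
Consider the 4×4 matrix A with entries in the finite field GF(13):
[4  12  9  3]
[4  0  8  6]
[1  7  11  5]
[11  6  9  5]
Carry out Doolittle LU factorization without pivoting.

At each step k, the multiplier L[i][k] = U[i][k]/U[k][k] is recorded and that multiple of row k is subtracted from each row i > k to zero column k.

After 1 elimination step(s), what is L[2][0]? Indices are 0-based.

L[2][0] = 10

Step 1: pivot at (0,0) is 4.
  row1 ← row1 − (1)·row0  ⇒  L[1][0]=1, U row1=(0, 1, 12, 3)
  row2 ← row2 − (10)·row0  ⇒  L[2][0]=10, U row2=(0, 4, 12, 1)
  row3 ← row3 − (6)·row0  ⇒  L[3][0]=6, U row3=(0, 12, 7, 0)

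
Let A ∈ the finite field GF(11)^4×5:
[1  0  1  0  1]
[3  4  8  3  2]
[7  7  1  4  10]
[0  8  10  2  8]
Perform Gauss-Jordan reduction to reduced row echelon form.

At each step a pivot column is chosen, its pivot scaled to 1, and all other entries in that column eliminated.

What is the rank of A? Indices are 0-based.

rank = 4

[1] R0 /= 1  ⇒  (1, 0, 1, 0, 1)
     R1 -= 3·R0  ⇒  (0, 4, 5, 3, 10)
     R2 -= 7·R0  ⇒  (0, 7, 5, 4, 3)
[2] R1 /= 4  ⇒  (0, 1, 4, 9, 8)
     R2 -= 7·R1  ⇒  (0, 0, 10, 7, 2)
     R3 -= 8·R1  ⇒  (0, 0, 0, 7, 10)
[3] R2 /= 10  ⇒  (0, 0, 1, 4, 9)
     R0 -= 1·R2  ⇒  (1, 0, 0, 7, 3)
     R1 -= 4·R2  ⇒  (0, 1, 0, 4, 5)
[4] R3 /= 7  ⇒  (0, 0, 0, 1, 3)
     R0 -= 7·R3  ⇒  (1, 0, 0, 0, 4)
     R1 -= 4·R3  ⇒  (0, 1, 0, 0, 4)
     R2 -= 4·R3  ⇒  (0, 0, 1, 0, 8)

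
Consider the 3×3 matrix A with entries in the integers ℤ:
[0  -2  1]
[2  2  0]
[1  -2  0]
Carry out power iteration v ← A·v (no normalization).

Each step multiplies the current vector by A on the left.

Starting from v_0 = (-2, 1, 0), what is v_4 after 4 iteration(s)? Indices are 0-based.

v_0 = (-2, 1, 0).
v_1 = A·v_0 = (-2, -2, -4).
v_2 = A·v_1 = (0, -8, 2).
v_3 = A·v_2 = (18, -16, 16).
v_4 = A·v_3 = (48, 4, 50).

v_4 = (48, 4, 50)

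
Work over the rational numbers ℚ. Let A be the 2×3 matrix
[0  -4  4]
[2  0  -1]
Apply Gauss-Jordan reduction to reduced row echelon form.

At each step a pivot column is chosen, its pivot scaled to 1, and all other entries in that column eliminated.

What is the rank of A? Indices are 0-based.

rank = 2

[1] R0 <-> R1
[1] R0 /= 2  ⇒  (1, 0, -1/2)
[2] R1 /= -4  ⇒  (0, 1, -1)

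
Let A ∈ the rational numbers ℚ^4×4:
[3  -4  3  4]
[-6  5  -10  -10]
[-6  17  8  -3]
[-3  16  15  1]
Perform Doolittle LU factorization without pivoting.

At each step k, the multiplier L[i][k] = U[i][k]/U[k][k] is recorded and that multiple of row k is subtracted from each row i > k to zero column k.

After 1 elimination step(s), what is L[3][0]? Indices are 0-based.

L[3][0] = -1

k=0: U[0][0]=3
  eliminate (1,0): mult=-2, new row 1: (0, -3, -4, -2); set L[1][0]=-2
  eliminate (2,0): mult=-2, new row 2: (0, 9, 14, 5); set L[2][0]=-2
  eliminate (3,0): mult=-1, new row 3: (0, 12, 18, 5); set L[3][0]=-1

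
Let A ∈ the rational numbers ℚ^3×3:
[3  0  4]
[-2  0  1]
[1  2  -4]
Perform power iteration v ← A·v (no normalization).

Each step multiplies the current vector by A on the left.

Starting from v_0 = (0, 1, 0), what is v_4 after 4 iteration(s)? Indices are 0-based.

v_4 = (152, 60, -232)

v_0 = (0, 1, 0).
v_1 = A·v_0 = (0, 0, 2).
v_2 = A·v_1 = (8, 2, -8).
v_3 = A·v_2 = (-8, -24, 44).
v_4 = A·v_3 = (152, 60, -232).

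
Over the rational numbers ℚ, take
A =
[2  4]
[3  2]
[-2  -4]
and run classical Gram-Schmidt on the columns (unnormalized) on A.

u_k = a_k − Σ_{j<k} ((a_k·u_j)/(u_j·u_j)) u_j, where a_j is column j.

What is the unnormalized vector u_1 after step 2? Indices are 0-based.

u_1 = (24/17, -32/17, -24/17)

Step 1: u_0 = a_0 = (2, 3, -2).
Step 2: u_1 = a_1 − (22/17)·u_0 = (24/17, -32/17, -24/17).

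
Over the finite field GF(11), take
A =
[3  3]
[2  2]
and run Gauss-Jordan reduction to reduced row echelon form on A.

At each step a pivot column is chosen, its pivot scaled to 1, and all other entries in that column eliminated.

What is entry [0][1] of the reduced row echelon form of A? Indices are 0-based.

M[0][1] = 1

step 1: normalize row 0 (÷3) = (1, 1)
  row 1: subtract 2×row0 = (0, 0)
skip col 1 (zero from row 1)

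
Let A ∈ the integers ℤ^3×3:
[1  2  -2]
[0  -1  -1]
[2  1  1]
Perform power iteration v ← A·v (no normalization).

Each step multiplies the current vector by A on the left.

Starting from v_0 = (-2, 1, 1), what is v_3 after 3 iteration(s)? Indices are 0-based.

v_3 = (22, 4, -8)

v_0 = (-2, 1, 1).
v_1 = A·v_0 = (-2, -2, -2).
v_2 = A·v_1 = (-2, 4, -8).
v_3 = A·v_2 = (22, 4, -8).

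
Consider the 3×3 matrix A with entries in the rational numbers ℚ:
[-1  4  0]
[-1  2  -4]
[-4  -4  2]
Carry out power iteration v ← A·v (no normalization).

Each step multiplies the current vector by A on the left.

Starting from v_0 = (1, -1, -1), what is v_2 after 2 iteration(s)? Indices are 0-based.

v_0 = (1, -1, -1).
v_1 = A·v_0 = (-5, 1, -2).
v_2 = A·v_1 = (9, 15, 12).

v_2 = (9, 15, 12)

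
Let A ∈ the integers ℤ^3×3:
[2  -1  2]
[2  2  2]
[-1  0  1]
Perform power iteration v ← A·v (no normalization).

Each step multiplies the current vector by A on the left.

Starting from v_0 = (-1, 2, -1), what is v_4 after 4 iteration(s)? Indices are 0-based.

v_4 = (72, -36, 18)

v_0 = (-1, 2, -1).
v_1 = A·v_0 = (-6, 0, 0).
v_2 = A·v_1 = (-12, -12, 6).
v_3 = A·v_2 = (0, -36, 18).
v_4 = A·v_3 = (72, -36, 18).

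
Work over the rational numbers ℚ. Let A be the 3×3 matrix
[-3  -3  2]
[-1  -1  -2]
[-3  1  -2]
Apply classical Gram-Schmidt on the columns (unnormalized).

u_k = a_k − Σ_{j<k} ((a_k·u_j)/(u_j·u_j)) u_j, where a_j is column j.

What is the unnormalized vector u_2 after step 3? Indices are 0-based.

Step 1: u_0 = a_0 = (-3, -1, -3).
Step 2: u_1 = a_1 − (7/19)·u_0 = (-36/19, -12/19, 40/19).
Step 3: u_2 = a_2 − (2/19)·u_0 − (-4/5)·u_1 = (4/5, -12/5, 0).

u_2 = (4/5, -12/5, 0)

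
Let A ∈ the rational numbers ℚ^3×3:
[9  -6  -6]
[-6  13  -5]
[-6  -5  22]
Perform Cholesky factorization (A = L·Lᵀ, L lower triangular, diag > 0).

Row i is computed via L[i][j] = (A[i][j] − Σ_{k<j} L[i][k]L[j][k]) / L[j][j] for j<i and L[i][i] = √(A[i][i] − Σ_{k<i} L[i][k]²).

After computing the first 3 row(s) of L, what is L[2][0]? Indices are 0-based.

L[2][0] = -2

Step 1: L[0][0] = √(9) = 3.
  L[1][0] = (-6) / L[0][0] = -2.
Step 2: L[1][1] = √(9) = 3.
  L[2][0] = (-6) / L[0][0] = -2.
  L[2][1] = (-9) / L[1][1] = -3.
Step 3: L[2][2] = √(9) = 3.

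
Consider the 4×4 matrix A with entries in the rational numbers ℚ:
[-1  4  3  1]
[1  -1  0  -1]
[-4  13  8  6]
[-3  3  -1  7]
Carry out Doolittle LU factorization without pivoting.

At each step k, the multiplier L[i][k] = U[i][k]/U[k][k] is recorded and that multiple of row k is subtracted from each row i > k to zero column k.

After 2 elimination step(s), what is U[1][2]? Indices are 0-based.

U[1][2] = 3

k=0: U[0][0]=-1
  eliminate (1,0): mult=-1, new row 1: (0, 3, 3, 0); set L[1][0]=-1
  eliminate (2,0): mult=4, new row 2: (0, -3, -4, 2); set L[2][0]=4
  eliminate (3,0): mult=3, new row 3: (0, -9, -10, 4); set L[3][0]=3
k=1: U[1][1]=3
  eliminate (2,1): mult=-1, new row 2: (0, 0, -1, 2); set L[2][1]=-1
  eliminate (3,1): mult=-3, new row 3: (0, 0, -1, 4); set L[3][1]=-3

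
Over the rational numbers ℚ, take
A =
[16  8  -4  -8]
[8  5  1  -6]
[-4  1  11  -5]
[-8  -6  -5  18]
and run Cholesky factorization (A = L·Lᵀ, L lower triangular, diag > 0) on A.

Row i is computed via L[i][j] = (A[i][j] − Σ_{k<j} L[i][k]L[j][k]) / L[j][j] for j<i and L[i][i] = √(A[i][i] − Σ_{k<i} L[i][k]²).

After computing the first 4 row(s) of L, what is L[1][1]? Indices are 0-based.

Step 1: L[0][0] = √(16) = 4.
  L[1][0] = (8) / L[0][0] = 2.
Step 2: L[1][1] = √(1) = 1.
  L[2][0] = (-4) / L[0][0] = -1.
  L[2][1] = (3) / L[1][1] = 3.
Step 3: L[2][2] = √(1) = 1.
  L[3][0] = (-8) / L[0][0] = -2.
  L[3][1] = (-2) / L[1][1] = -2.
  L[3][2] = (-1) / L[2][2] = -1.
Step 4: L[3][3] = √(9) = 3.

L[1][1] = 1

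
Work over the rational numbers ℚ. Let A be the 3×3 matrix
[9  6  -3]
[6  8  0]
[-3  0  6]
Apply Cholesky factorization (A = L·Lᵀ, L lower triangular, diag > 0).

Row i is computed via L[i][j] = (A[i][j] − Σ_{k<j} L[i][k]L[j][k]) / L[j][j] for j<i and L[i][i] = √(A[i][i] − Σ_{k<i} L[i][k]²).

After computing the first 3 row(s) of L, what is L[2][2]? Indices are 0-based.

L[2][2] = 2

Step 1: L[0][0] = √(9) = 3.
  L[1][0] = (6) / L[0][0] = 2.
Step 2: L[1][1] = √(4) = 2.
  L[2][0] = (-3) / L[0][0] = -1.
  L[2][1] = (2) / L[1][1] = 1.
Step 3: L[2][2] = √(4) = 2.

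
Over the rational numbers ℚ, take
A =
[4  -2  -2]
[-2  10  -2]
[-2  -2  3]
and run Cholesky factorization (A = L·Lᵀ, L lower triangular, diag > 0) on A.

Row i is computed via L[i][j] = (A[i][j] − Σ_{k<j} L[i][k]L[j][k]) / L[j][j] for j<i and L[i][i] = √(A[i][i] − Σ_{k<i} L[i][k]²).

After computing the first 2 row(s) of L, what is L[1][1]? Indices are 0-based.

L[1][1] = 3

Step 1: L[0][0] = √(4) = 2.
  L[1][0] = (-2) / L[0][0] = -1.
Step 2: L[1][1] = √(9) = 3.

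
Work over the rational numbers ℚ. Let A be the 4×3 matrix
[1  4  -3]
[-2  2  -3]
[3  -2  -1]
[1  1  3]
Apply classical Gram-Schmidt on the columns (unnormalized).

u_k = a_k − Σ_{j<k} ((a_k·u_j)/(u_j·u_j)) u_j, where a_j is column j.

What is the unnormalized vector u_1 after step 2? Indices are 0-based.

u_1 = (13/3, 4/3, -1, 4/3)

Step 1: u_0 = a_0 = (1, -2, 3, 1).
Step 2: u_1 = a_1 − (-1/3)·u_0 = (13/3, 4/3, -1, 4/3).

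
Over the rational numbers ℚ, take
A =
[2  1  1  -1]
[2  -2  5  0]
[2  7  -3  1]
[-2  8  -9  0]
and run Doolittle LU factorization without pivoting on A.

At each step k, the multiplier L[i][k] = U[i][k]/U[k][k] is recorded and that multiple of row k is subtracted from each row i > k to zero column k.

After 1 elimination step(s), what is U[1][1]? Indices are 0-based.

[col 0] pivot 2
  R1 -= 1*R0 → (0, -3, 4, 1)  (L[1][0] := 1)
  R2 -= 1*R0 → (0, 6, -4, 2)  (L[2][0] := 1)
  R3 -= -1*R0 → (0, 9, -8, -1)  (L[3][0] := -1)

U[1][1] = -3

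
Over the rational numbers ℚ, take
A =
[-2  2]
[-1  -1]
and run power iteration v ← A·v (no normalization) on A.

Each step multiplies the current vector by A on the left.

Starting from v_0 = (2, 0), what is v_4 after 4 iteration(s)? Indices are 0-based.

v_0 = (2, 0).
v_1 = A·v_0 = (-4, -2).
v_2 = A·v_1 = (4, 6).
v_3 = A·v_2 = (4, -10).
v_4 = A·v_3 = (-28, 6).

v_4 = (-28, 6)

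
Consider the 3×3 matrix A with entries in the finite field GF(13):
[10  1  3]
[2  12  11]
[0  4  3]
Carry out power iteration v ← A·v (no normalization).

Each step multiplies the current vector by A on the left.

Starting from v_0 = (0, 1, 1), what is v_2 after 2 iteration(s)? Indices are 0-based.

v_2 = (6, 10, 9)

v_0 = (0, 1, 1).
v_1 = A·v_0 = (4, 10, 7).
v_2 = A·v_1 = (6, 10, 9).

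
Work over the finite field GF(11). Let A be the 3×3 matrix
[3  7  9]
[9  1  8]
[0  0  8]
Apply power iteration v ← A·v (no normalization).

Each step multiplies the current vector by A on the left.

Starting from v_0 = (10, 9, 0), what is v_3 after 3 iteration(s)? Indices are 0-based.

v_3 = (8, 4, 0)

v_0 = (10, 9, 0).
v_1 = A·v_0 = (5, 0, 0).
v_2 = A·v_1 = (4, 1, 0).
v_3 = A·v_2 = (8, 4, 0).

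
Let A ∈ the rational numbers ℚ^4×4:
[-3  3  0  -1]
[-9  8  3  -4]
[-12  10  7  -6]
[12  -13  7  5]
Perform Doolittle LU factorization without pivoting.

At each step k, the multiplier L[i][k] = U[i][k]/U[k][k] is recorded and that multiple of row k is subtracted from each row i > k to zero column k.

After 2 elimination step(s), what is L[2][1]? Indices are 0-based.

L[2][1] = 2

k=0: U[0][0]=-3
  eliminate (1,0): mult=3, new row 1: (0, -1, 3, -1); set L[1][0]=3
  eliminate (2,0): mult=4, new row 2: (0, -2, 7, -2); set L[2][0]=4
  eliminate (3,0): mult=-4, new row 3: (0, -1, 7, 1); set L[3][0]=-4
k=1: U[1][1]=-1
  eliminate (2,1): mult=2, new row 2: (0, 0, 1, 0); set L[2][1]=2
  eliminate (3,1): mult=1, new row 3: (0, 0, 4, 2); set L[3][1]=1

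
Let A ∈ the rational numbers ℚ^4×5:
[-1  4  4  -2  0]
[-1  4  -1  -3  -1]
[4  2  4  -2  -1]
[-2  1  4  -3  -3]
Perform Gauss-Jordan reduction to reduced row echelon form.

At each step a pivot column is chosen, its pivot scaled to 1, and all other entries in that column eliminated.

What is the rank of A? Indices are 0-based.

rank = 4

[1] R0 /= -1  ⇒  (1, -4, -4, 2, 0)
     R1 -= -1·R0  ⇒  (0, 0, -5, -1, -1)
     R2 -= 4·R0  ⇒  (0, 18, 20, -10, -1)
     R3 -= -2·R0  ⇒  (0, -7, -4, 1, -3)
[2] R1 <-> R2
[2] R1 /= 18  ⇒  (0, 1, 10/9, -5/9, -1/18)
     R0 -= -4·R1  ⇒  (1, 0, 4/9, -2/9, -2/9)
     R3 -= -7·R1  ⇒  (0, 0, 34/9, -26/9, -61/18)
[3] R2 /= -5  ⇒  (0, 0, 1, 1/5, 1/5)
     R0 -= 4/9·R2  ⇒  (1, 0, 0, -14/45, -14/45)
     R1 -= 10/9·R2  ⇒  (0, 1, 0, -7/9, -5/18)
     R3 -= 34/9·R2  ⇒  (0, 0, 0, -164/45, -373/90)
[4] R3 /= -164/45  ⇒  (0, 0, 0, 1, 373/328)
     R0 -= -14/45·R3  ⇒  (1, 0, 0, 0, 7/164)
     R1 -= -7/9·R3  ⇒  (0, 1, 0, 0, 199/328)
     R2 -= 1/5·R3  ⇒  (0, 0, 1, 0, -9/328)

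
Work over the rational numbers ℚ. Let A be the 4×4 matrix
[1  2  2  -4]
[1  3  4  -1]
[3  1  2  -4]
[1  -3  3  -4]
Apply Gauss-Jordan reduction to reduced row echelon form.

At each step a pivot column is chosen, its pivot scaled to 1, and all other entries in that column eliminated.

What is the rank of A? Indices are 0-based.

[1] R0 /= 1  ⇒  (1, 2, 2, -4)
     R1 -= 1·R0  ⇒  (0, 1, 2, 3)
     R2 -= 3·R0  ⇒  (0, -5, -4, 8)
     R3 -= 1·R0  ⇒  (0, -5, 1, 0)
[2] R1 /= 1  ⇒  (0, 1, 2, 3)
     R0 -= 2·R1  ⇒  (1, 0, -2, -10)
     R2 -= -5·R1  ⇒  (0, 0, 6, 23)
     R3 -= -5·R1  ⇒  (0, 0, 11, 15)
[3] R2 /= 6  ⇒  (0, 0, 1, 23/6)
     R0 -= -2·R2  ⇒  (1, 0, 0, -7/3)
     R1 -= 2·R2  ⇒  (0, 1, 0, -14/3)
     R3 -= 11·R2  ⇒  (0, 0, 0, -163/6)
[4] R3 /= -163/6  ⇒  (0, 0, 0, 1)
     R0 -= -7/3·R3  ⇒  (1, 0, 0, 0)
     R1 -= -14/3·R3  ⇒  (0, 1, 0, 0)
     R2 -= 23/6·R3  ⇒  (0, 0, 1, 0)

rank = 4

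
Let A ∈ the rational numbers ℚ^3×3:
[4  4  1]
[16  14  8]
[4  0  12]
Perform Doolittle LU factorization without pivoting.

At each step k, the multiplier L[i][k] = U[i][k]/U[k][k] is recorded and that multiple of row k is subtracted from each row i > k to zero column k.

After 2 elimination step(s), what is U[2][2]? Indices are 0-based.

[col 0] pivot 4
  R1 -= 4*R0 → (0, -2, 4)  (L[1][0] := 4)
  R2 -= 1*R0 → (0, -4, 11)  (L[2][0] := 1)
[col 1] pivot -2
  R2 -= 2*R1 → (0, 0, 3)  (L[2][1] := 2)

U[2][2] = 3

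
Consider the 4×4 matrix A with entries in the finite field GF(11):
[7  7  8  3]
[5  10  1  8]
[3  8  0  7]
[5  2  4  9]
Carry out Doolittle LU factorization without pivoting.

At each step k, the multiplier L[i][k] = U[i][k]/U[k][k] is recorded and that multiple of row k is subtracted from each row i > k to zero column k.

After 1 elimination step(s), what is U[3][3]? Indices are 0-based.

U[3][3] = 10

Step 1: pivot at (0,0) is 7.
  row1 ← row1 − (7)·row0  ⇒  L[1][0]=7, U row1=(0, 5, 0, 9)
  row2 ← row2 − (2)·row0  ⇒  L[2][0]=2, U row2=(0, 5, 6, 1)
  row3 ← row3 − (7)·row0  ⇒  L[3][0]=7, U row3=(0, 8, 3, 10)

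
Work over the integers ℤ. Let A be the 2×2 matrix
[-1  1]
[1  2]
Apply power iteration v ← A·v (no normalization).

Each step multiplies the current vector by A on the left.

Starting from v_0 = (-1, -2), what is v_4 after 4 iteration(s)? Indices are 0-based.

v_0 = (-1, -2).
v_1 = A·v_0 = (-1, -5).
v_2 = A·v_1 = (-4, -11).
v_3 = A·v_2 = (-7, -26).
v_4 = A·v_3 = (-19, -59).

v_4 = (-19, -59)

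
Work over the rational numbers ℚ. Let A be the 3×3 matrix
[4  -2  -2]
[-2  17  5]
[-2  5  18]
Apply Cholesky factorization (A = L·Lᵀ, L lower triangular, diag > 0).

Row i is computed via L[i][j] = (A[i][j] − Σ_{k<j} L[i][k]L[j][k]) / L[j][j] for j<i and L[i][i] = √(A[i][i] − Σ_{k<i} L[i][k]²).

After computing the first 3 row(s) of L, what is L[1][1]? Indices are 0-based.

Step 1: L[0][0] = √(4) = 2.
  L[1][0] = (-2) / L[0][0] = -1.
Step 2: L[1][1] = √(16) = 4.
  L[2][0] = (-2) / L[0][0] = -1.
  L[2][1] = (4) / L[1][1] = 1.
Step 3: L[2][2] = √(16) = 4.

L[1][1] = 4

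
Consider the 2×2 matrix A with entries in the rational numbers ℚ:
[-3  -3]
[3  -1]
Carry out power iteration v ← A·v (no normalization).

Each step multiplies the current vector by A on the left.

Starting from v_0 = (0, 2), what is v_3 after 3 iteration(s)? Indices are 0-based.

v_3 = (-24, 88)

v_0 = (0, 2).
v_1 = A·v_0 = (-6, -2).
v_2 = A·v_1 = (24, -16).
v_3 = A·v_2 = (-24, 88).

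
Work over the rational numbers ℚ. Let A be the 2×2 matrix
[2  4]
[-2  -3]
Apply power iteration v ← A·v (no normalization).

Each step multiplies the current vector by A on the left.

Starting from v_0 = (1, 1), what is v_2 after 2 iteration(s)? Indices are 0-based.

v_2 = (-8, 3)

v_0 = (1, 1).
v_1 = A·v_0 = (6, -5).
v_2 = A·v_1 = (-8, 3).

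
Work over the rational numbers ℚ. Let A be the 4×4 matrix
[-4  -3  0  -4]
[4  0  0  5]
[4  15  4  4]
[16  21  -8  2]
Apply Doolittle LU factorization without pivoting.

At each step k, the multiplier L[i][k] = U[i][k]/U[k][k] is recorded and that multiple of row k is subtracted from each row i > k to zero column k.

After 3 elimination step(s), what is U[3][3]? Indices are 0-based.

Step 1: pivot at (0,0) is -4.
  row1 ← row1 − (-1)·row0  ⇒  L[1][0]=-1, U row1=(0, -3, 0, 1)
  row2 ← row2 − (-1)·row0  ⇒  L[2][0]=-1, U row2=(0, 12, 4, 0)
  row3 ← row3 − (-4)·row0  ⇒  L[3][0]=-4, U row3=(0, 9, -8, -14)
Step 2: pivot at (1,1) is -3.
  row2 ← row2 − (-4)·row1  ⇒  L[2][1]=-4, U row2=(0, 0, 4, 4)
  row3 ← row3 − (-3)·row1  ⇒  L[3][1]=-3, U row3=(0, 0, -8, -11)
Step 3: pivot at (2,2) is 4.
  row3 ← row3 − (-2)·row2  ⇒  L[3][2]=-2, U row3=(0, 0, 0, -3)

U[3][3] = -3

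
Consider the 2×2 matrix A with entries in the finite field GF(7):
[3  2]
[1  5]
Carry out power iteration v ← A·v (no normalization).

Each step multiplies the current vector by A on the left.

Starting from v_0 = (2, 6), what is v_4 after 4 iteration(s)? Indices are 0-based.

v_0 = (2, 6).
v_1 = A·v_0 = (4, 4).
v_2 = A·v_1 = (6, 3).
v_3 = A·v_2 = (3, 0).
v_4 = A·v_3 = (2, 3).

v_4 = (2, 3)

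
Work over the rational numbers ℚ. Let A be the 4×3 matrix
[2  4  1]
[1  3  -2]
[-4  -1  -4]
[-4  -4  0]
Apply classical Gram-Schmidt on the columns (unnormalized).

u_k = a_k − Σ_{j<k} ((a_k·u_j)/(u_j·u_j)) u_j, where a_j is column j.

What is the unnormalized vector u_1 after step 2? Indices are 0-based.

Step 1: u_0 = a_0 = (2, 1, -4, -4).
Step 2: u_1 = a_1 − (31/37)·u_0 = (86/37, 80/37, 87/37, -24/37).

u_1 = (86/37, 80/37, 87/37, -24/37)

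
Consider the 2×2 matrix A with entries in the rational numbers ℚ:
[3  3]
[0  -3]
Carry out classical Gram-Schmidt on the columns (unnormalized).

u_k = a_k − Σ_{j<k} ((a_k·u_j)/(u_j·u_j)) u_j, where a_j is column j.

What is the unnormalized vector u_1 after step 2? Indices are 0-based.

u_1 = (0, -3)

Step 1: u_0 = a_0 = (3, 0).
Step 2: u_1 = a_1 − (1)·u_0 = (0, -3).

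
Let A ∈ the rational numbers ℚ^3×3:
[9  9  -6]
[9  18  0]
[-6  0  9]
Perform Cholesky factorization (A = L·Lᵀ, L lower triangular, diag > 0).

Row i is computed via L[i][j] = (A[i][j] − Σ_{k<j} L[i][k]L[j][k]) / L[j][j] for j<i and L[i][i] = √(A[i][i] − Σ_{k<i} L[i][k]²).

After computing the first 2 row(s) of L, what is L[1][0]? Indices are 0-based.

L[1][0] = 3

Step 1: L[0][0] = √(9) = 3.
  L[1][0] = (9) / L[0][0] = 3.
Step 2: L[1][1] = √(9) = 3.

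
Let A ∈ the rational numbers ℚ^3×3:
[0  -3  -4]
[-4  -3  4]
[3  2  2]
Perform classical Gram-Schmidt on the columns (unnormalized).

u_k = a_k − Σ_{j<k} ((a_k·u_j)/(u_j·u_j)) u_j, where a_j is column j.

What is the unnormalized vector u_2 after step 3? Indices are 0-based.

u_2 = (-32/113, 288/113, 384/113)

Step 1: u_0 = a_0 = (0, -4, 3).
Step 2: u_1 = a_1 − (18/25)·u_0 = (-3, -3/25, -4/25).
Step 3: u_2 = a_2 − (-2/5)·u_0 − (140/113)·u_1 = (-32/113, 288/113, 384/113).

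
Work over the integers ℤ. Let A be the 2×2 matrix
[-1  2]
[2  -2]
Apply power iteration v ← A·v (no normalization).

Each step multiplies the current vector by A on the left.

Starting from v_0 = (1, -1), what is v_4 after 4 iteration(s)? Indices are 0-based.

v_0 = (1, -1).
v_1 = A·v_0 = (-3, 4).
v_2 = A·v_1 = (11, -14).
v_3 = A·v_2 = (-39, 50).
v_4 = A·v_3 = (139, -178).

v_4 = (139, -178)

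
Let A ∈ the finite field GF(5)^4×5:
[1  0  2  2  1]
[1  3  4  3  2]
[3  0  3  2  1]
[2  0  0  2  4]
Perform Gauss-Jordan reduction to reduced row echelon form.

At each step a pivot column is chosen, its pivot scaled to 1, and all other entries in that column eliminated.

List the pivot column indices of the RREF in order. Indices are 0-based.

step 1: normalize row 0 (÷1) = (1, 0, 2, 2, 1)
  row 1: subtract 1×row0 = (0, 3, 2, 1, 1)
  row 2: subtract 3×row0 = (0, 0, 2, 1, 3)
  row 3: subtract 2×row0 = (0, 0, 1, 3, 2)
step 2: normalize row 1 (÷3) = (0, 1, 4, 2, 2)
step 3: normalize row 2 (÷2) = (0, 0, 1, 3, 4)
  row 0: subtract 2×row2 = (1, 0, 0, 1, 3)
  row 1: subtract 4×row2 = (0, 1, 0, 0, 1)
  row 3: subtract 1×row2 = (0, 0, 0, 0, 3)
skip col 3 (zero from row 3)
step 4: normalize row 3 (÷3) = (0, 0, 0, 0, 1)
  row 0: subtract 3×row3 = (1, 0, 0, 1, 0)
  row 1: subtract 1×row3 = (0, 1, 0, 0, 0)
  row 2: subtract 4×row3 = (0, 0, 1, 3, 0)

pivot columns: 0, 1, 2, 4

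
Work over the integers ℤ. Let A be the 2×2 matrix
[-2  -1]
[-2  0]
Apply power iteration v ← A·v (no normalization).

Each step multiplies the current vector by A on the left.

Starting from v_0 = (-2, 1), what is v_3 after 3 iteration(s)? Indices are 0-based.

v_0 = (-2, 1).
v_1 = A·v_0 = (3, 4).
v_2 = A·v_1 = (-10, -6).
v_3 = A·v_2 = (26, 20).

v_3 = (26, 20)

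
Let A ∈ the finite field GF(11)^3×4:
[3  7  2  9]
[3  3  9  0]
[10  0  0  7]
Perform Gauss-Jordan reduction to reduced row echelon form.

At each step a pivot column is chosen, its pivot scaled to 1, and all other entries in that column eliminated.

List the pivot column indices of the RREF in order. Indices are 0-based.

pivot columns: 0, 1, 2

[1] R0 /= 3  ⇒  (1, 6, 8, 3)
     R1 -= 3·R0  ⇒  (0, 7, 7, 2)
     R2 -= 10·R0  ⇒  (0, 6, 8, 10)
[2] R1 /= 7  ⇒  (0, 1, 1, 5)
     R0 -= 6·R1  ⇒  (1, 0, 2, 6)
     R2 -= 6·R1  ⇒  (0, 0, 2, 2)
[3] R2 /= 2  ⇒  (0, 0, 1, 1)
     R0 -= 2·R2  ⇒  (1, 0, 0, 4)
     R1 -= 1·R2  ⇒  (0, 1, 0, 4)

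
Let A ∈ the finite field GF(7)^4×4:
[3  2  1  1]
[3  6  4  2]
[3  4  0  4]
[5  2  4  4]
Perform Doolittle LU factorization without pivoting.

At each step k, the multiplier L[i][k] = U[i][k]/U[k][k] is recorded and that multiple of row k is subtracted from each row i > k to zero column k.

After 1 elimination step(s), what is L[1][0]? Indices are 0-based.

L[1][0] = 1

k=0: U[0][0]=3
  eliminate (1,0): mult=1, new row 1: (0, 4, 3, 1); set L[1][0]=1
  eliminate (2,0): mult=1, new row 2: (0, 2, 6, 3); set L[2][0]=1
  eliminate (3,0): mult=4, new row 3: (0, 1, 0, 0); set L[3][0]=4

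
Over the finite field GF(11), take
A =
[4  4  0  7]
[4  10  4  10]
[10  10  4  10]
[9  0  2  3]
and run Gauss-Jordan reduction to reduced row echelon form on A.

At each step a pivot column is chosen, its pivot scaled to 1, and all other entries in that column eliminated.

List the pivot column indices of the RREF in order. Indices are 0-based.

[1] R0 /= 4  ⇒  (1, 1, 0, 10)
     R1 -= 4·R0  ⇒  (0, 6, 4, 3)
     R2 -= 10·R0  ⇒  (0, 0, 4, 9)
     R3 -= 9·R0  ⇒  (0, 2, 2, 1)
[2] R1 /= 6  ⇒  (0, 1, 8, 6)
     R0 -= 1·R1  ⇒  (1, 0, 3, 4)
     R3 -= 2·R1  ⇒  (0, 0, 8, 0)
[3] R2 /= 4  ⇒  (0, 0, 1, 5)
     R0 -= 3·R2  ⇒  (1, 0, 0, 0)
     R1 -= 8·R2  ⇒  (0, 1, 0, 10)
     R3 -= 8·R2  ⇒  (0, 0, 0, 4)
[4] R3 /= 4  ⇒  (0, 0, 0, 1)
     R1 -= 10·R3  ⇒  (0, 1, 0, 0)
     R2 -= 5·R3  ⇒  (0, 0, 1, 0)

pivot columns: 0, 1, 2, 3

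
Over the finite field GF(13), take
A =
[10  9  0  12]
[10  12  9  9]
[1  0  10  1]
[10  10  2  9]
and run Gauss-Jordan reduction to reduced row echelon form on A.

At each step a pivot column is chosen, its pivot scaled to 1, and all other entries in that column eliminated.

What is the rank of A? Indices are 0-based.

rank = 4

[1] R0 /= 10  ⇒  (1, 10, 0, 9)
     R1 -= 10·R0  ⇒  (0, 3, 9, 10)
     R2 -= 1·R0  ⇒  (0, 3, 10, 5)
     R3 -= 10·R0  ⇒  (0, 1, 2, 10)
[2] R1 /= 3  ⇒  (0, 1, 3, 12)
     R0 -= 10·R1  ⇒  (1, 0, 9, 6)
     R2 -= 3·R1  ⇒  (0, 0, 1, 8)
     R3 -= 1·R1  ⇒  (0, 0, 12, 11)
[3] R2 /= 1  ⇒  (0, 0, 1, 8)
     R0 -= 9·R2  ⇒  (1, 0, 0, 12)
     R1 -= 3·R2  ⇒  (0, 1, 0, 1)
     R3 -= 12·R2  ⇒  (0, 0, 0, 6)
[4] R3 /= 6  ⇒  (0, 0, 0, 1)
     R0 -= 12·R3  ⇒  (1, 0, 0, 0)
     R1 -= 1·R3  ⇒  (0, 1, 0, 0)
     R2 -= 8·R3  ⇒  (0, 0, 1, 0)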